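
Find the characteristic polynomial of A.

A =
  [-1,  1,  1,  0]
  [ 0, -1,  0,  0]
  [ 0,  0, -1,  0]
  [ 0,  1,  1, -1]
x^4 + 4*x^3 + 6*x^2 + 4*x + 1

Expanding det(x·I − A) (e.g. by cofactor expansion or by noting that A is similar to its Jordan form J, which has the same characteristic polynomial as A) gives
  χ_A(x) = x^4 + 4*x^3 + 6*x^2 + 4*x + 1
which factors as (x + 1)^4. The eigenvalues (with algebraic multiplicities) are λ = -1 with multiplicity 4.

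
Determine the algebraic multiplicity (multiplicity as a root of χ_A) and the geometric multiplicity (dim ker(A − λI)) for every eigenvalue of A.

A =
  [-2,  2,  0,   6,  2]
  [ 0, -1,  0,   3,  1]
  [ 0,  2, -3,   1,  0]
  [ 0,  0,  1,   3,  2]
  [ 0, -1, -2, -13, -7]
λ = -2: alg = 5, geom = 3

Step 1 — factor the characteristic polynomial to read off the algebraic multiplicities:
  χ_A(x) = (x + 2)^5

Step 2 — compute geometric multiplicities via the rank-nullity identity g(λ) = n − rank(A − λI):
  rank(A − (-2)·I) = 2, so dim ker(A − (-2)·I) = n − 2 = 3

Summary:
  λ = -2: algebraic multiplicity = 5, geometric multiplicity = 3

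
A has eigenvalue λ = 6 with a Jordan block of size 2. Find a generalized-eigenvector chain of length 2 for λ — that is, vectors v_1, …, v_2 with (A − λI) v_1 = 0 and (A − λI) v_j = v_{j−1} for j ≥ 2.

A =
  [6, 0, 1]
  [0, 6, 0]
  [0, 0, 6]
A Jordan chain for λ = 6 of length 2:
v_1 = (1, 0, 0)ᵀ
v_2 = (0, 0, 1)ᵀ

Let N = A − (6)·I. We want v_2 with N^2 v_2 = 0 but N^1 v_2 ≠ 0; then v_{j-1} := N · v_j for j = 2, …, 2.

Pick v_2 = (0, 0, 1)ᵀ.
Then v_1 = N · v_2 = (1, 0, 0)ᵀ.

Sanity check: (A − (6)·I) v_1 = (0, 0, 0)ᵀ = 0. ✓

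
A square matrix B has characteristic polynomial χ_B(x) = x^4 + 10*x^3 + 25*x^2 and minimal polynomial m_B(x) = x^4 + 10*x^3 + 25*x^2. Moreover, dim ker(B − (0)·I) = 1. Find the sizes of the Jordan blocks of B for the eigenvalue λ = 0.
Block sizes for λ = 0: [2]

Step 1 — from the characteristic polynomial, algebraic multiplicity of λ = 0 is 2. From dim ker(B − (0)·I) = 1, there are exactly 1 Jordan blocks for λ = 0.
Step 2 — from the minimal polynomial, the factor (x − 0)^2 tells us the largest block for λ = 0 has size 2.
Step 3 — with total size 2, 1 blocks, and largest block 2, the block sizes (in nonincreasing order) are [2].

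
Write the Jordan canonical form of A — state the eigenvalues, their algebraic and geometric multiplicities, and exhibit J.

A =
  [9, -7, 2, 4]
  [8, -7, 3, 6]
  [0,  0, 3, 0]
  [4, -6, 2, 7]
J_3(3) ⊕ J_1(3)

The characteristic polynomial is
  det(x·I − A) = x^4 - 12*x^3 + 54*x^2 - 108*x + 81 = (x - 3)^4

Eigenvalues and multiplicities (the geometric multiplicity of λ is n − rank(A − λI), which equals the number of Jordan blocks for λ):
  λ = 3: algebraic multiplicity = 4, geometric multiplicity = 2

Determining the block sizes for each eigenvalue:
  λ = 3: with am = 4 and gm = 2, the partition is not yet determined (e.g. several partitions of 4 into 2 parts exist). Let N = A − (3)·I. Computing rank(N^1) = 2, rank(N^2) = 1, rank(N^3) = 0; the number of blocks of size ≥ j is rank(N^{j−1}) − rank(N^j), giving [2, 1, 1]. So we have 1 block(s) of size 3, 1 block(s) of size 1 → block sizes [3, 1]

Assembling the blocks gives a Jordan form
J =
  [3, 1, 0, 0]
  [0, 3, 1, 0]
  [0, 0, 3, 0]
  [0, 0, 0, 3]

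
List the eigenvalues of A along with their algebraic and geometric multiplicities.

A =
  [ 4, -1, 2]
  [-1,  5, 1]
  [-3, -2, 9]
λ = 6: alg = 3, geom = 1

Step 1 — factor the characteristic polynomial to read off the algebraic multiplicities:
  χ_A(x) = (x - 6)^3

Step 2 — compute geometric multiplicities via the rank-nullity identity g(λ) = n − rank(A − λI):
  rank(A − (6)·I) = 2, so dim ker(A − (6)·I) = n − 2 = 1

Summary:
  λ = 6: algebraic multiplicity = 3, geometric multiplicity = 1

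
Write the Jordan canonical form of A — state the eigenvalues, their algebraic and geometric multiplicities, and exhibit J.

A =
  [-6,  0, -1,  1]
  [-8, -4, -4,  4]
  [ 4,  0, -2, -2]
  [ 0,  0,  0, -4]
J_2(-4) ⊕ J_1(-4) ⊕ J_1(-4)

The characteristic polynomial is
  det(x·I − A) = x^4 + 16*x^3 + 96*x^2 + 256*x + 256 = (x + 4)^4

Eigenvalues and multiplicities (the geometric multiplicity of λ is n − rank(A − λI), which equals the number of Jordan blocks for λ):
  λ = -4: algebraic multiplicity = 4, geometric multiplicity = 3

Determining the block sizes for each eigenvalue:
  λ = -4: 3 blocks summing to 4 forces exactly one block of size 2 and the rest size 1 → block sizes [2, 1, 1]

Assembling the blocks gives a Jordan form
J =
  [-4,  1,  0,  0]
  [ 0, -4,  0,  0]
  [ 0,  0, -4,  0]
  [ 0,  0,  0, -4]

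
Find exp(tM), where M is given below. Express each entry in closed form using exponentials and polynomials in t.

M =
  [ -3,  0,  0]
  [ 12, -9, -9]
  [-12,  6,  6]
e^{tM} =
  [exp(-3*t), 0, 0]
  [4 - 4*exp(-3*t), -2 + 3*exp(-3*t), -3 + 3*exp(-3*t)]
  [-4 + 4*exp(-3*t), 2 - 2*exp(-3*t), 3 - 2*exp(-3*t)]

Strategy: write M = P · J · P⁻¹ where J is a Jordan canonical form, so e^{tM} = P · e^{tJ} · P⁻¹, and e^{tJ} can be computed block-by-block.

M has Jordan form
J =
  [-3,  0, 0]
  [ 0, -3, 0]
  [ 0,  0, 0]
(up to reordering of blocks).

Per-block formulas:
  For a 1×1 block at λ = -3: exp(t · [-3]) = [e^(-3t)].
  For a 1×1 block at λ = 0: exp(t · [0]) = [e^(0t)].

After assembling e^{tJ} and conjugating by P, we get:

e^{tM} =
  [exp(-3*t), 0, 0]
  [4 - 4*exp(-3*t), -2 + 3*exp(-3*t), -3 + 3*exp(-3*t)]
  [-4 + 4*exp(-3*t), 2 - 2*exp(-3*t), 3 - 2*exp(-3*t)]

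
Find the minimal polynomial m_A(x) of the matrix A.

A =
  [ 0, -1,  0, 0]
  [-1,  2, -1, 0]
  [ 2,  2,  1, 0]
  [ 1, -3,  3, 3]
x^4 - 6*x^3 + 12*x^2 - 10*x + 3

The characteristic polynomial is χ_A(x) = (x - 3)*(x - 1)^3, so the eigenvalues are known. The minimal polynomial is
  m_A(x) = Π_λ (x − λ)^{k_λ}
where k_λ is the size of the *largest* Jordan block for λ (equivalently, the smallest k with (A − λI)^k v = 0 for every generalised eigenvector v of λ).

  λ = 1: largest Jordan block has size 3, contributing (x − 1)^3
  λ = 3: largest Jordan block has size 1, contributing (x − 3)

So m_A(x) = (x - 3)*(x - 1)^3 = x^4 - 6*x^3 + 12*x^2 - 10*x + 3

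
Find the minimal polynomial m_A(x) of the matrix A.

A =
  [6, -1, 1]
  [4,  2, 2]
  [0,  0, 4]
x^2 - 8*x + 16

The characteristic polynomial is χ_A(x) = (x - 4)^3, so the eigenvalues are known. The minimal polynomial is
  m_A(x) = Π_λ (x − λ)^{k_λ}
where k_λ is the size of the *largest* Jordan block for λ (equivalently, the smallest k with (A − λI)^k v = 0 for every generalised eigenvector v of λ).

  λ = 4: largest Jordan block has size 2, contributing (x − 4)^2

So m_A(x) = (x - 4)^2 = x^2 - 8*x + 16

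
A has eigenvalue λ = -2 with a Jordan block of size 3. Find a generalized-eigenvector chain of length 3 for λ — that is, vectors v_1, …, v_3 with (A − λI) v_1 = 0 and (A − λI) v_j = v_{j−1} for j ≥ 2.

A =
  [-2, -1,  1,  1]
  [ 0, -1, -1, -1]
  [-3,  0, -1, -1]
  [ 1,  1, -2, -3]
A Jordan chain for λ = -2 of length 3:
v_1 = (-2, 2, -2, 4)ᵀ
v_2 = (-1, 1, -3, 2)ᵀ
v_3 = (1, 1, 0, 0)ᵀ

Let N = A − (-2)·I. We want v_3 with N^3 v_3 = 0 but N^2 v_3 ≠ 0; then v_{j-1} := N · v_j for j = 3, …, 2.

Pick v_3 = (1, 1, 0, 0)ᵀ.
Then v_2 = N · v_3 = (-1, 1, -3, 2)ᵀ.
Then v_1 = N · v_2 = (-2, 2, -2, 4)ᵀ.

Sanity check: (A − (-2)·I) v_1 = (0, 0, 0, 0)ᵀ = 0. ✓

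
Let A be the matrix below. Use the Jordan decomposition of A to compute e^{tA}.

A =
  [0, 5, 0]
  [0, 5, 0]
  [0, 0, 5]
e^{tA} =
  [1, exp(5*t) - 1, 0]
  [0, exp(5*t), 0]
  [0, 0, exp(5*t)]

Strategy: write A = P · J · P⁻¹ where J is a Jordan canonical form, so e^{tA} = P · e^{tJ} · P⁻¹, and e^{tJ} can be computed block-by-block.

A has Jordan form
J =
  [0, 0, 0]
  [0, 5, 0]
  [0, 0, 5]
(up to reordering of blocks).

Per-block formulas:
  For a 1×1 block at λ = 5: exp(t · [5]) = [e^(5t)].
  For a 1×1 block at λ = 0: exp(t · [0]) = [e^(0t)].

After assembling e^{tJ} and conjugating by P, we get:

e^{tA} =
  [1, exp(5*t) - 1, 0]
  [0, exp(5*t), 0]
  [0, 0, exp(5*t)]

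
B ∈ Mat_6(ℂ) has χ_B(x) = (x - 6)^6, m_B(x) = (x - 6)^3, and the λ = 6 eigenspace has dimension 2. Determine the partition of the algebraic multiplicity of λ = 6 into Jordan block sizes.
Block sizes for λ = 6: [3, 3]

Step 1 — from the characteristic polynomial, algebraic multiplicity of λ = 6 is 6. From dim ker(B − (6)·I) = 2, there are exactly 2 Jordan blocks for λ = 6.
Step 2 — from the minimal polynomial, the factor (x − 6)^3 tells us the largest block for λ = 6 has size 3.
Step 3 — with total size 6, 2 blocks, and largest block 3, the block sizes (in nonincreasing order) are [3, 3].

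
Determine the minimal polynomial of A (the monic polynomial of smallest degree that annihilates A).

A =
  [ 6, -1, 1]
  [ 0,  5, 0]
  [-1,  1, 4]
x^2 - 10*x + 25

The characteristic polynomial is χ_A(x) = (x - 5)^3, so the eigenvalues are known. The minimal polynomial is
  m_A(x) = Π_λ (x − λ)^{k_λ}
where k_λ is the size of the *largest* Jordan block for λ (equivalently, the smallest k with (A − λI)^k v = 0 for every generalised eigenvector v of λ).

  λ = 5: largest Jordan block has size 2, contributing (x − 5)^2

So m_A(x) = (x - 5)^2 = x^2 - 10*x + 25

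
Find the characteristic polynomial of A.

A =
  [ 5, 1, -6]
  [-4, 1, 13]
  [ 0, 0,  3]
x^3 - 9*x^2 + 27*x - 27

Expanding det(x·I − A) (e.g. by cofactor expansion or by noting that A is similar to its Jordan form J, which has the same characteristic polynomial as A) gives
  χ_A(x) = x^3 - 9*x^2 + 27*x - 27
which factors as (x - 3)^3. The eigenvalues (with algebraic multiplicities) are λ = 3 with multiplicity 3.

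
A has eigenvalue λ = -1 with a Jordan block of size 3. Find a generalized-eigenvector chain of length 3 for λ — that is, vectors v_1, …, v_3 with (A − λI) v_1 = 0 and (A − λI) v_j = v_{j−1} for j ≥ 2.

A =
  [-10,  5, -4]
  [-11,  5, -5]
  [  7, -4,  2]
A Jordan chain for λ = -1 of length 3:
v_1 = (-2, -2, 2)ᵀ
v_2 = (-9, -11, 7)ᵀ
v_3 = (1, 0, 0)ᵀ

Let N = A − (-1)·I. We want v_3 with N^3 v_3 = 0 but N^2 v_3 ≠ 0; then v_{j-1} := N · v_j for j = 3, …, 2.

Pick v_3 = (1, 0, 0)ᵀ.
Then v_2 = N · v_3 = (-9, -11, 7)ᵀ.
Then v_1 = N · v_2 = (-2, -2, 2)ᵀ.

Sanity check: (A − (-1)·I) v_1 = (0, 0, 0)ᵀ = 0. ✓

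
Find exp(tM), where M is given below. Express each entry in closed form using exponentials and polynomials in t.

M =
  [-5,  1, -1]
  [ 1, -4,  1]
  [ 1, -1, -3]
e^{tM} =
  [t^2*exp(-4*t)/2 - t*exp(-4*t) + exp(-4*t), t*exp(-4*t), t^2*exp(-4*t)/2 - t*exp(-4*t)]
  [t*exp(-4*t), exp(-4*t), t*exp(-4*t)]
  [-t^2*exp(-4*t)/2 + t*exp(-4*t), -t*exp(-4*t), -t^2*exp(-4*t)/2 + t*exp(-4*t) + exp(-4*t)]

Strategy: write M = P · J · P⁻¹ where J is a Jordan canonical form, so e^{tM} = P · e^{tJ} · P⁻¹, and e^{tJ} can be computed block-by-block.

M has Jordan form
J =
  [-4,  1,  0]
  [ 0, -4,  1]
  [ 0,  0, -4]
(up to reordering of blocks).

Per-block formulas:
  For a 3×3 Jordan block J_3(-4): exp(t · J_3(-4)) = e^(-4t)·(I + t·N + (t^2/2)·N^2), where N is the 3×3 nilpotent shift.

After assembling e^{tJ} and conjugating by P, we get:

e^{tM} =
  [t^2*exp(-4*t)/2 - t*exp(-4*t) + exp(-4*t), t*exp(-4*t), t^2*exp(-4*t)/2 - t*exp(-4*t)]
  [t*exp(-4*t), exp(-4*t), t*exp(-4*t)]
  [-t^2*exp(-4*t)/2 + t*exp(-4*t), -t*exp(-4*t), -t^2*exp(-4*t)/2 + t*exp(-4*t) + exp(-4*t)]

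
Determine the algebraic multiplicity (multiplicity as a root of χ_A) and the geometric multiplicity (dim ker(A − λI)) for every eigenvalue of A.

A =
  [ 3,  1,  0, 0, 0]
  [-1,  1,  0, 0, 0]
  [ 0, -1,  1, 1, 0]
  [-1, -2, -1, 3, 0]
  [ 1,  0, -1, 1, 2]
λ = 2: alg = 5, geom = 3

Step 1 — factor the characteristic polynomial to read off the algebraic multiplicities:
  χ_A(x) = (x - 2)^5

Step 2 — compute geometric multiplicities via the rank-nullity identity g(λ) = n − rank(A − λI):
  rank(A − (2)·I) = 2, so dim ker(A − (2)·I) = n − 2 = 3

Summary:
  λ = 2: algebraic multiplicity = 5, geometric multiplicity = 3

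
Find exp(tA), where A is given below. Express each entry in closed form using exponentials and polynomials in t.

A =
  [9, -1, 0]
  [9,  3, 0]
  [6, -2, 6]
e^{tA} =
  [3*t*exp(6*t) + exp(6*t), -t*exp(6*t), 0]
  [9*t*exp(6*t), -3*t*exp(6*t) + exp(6*t), 0]
  [6*t*exp(6*t), -2*t*exp(6*t), exp(6*t)]

Strategy: write A = P · J · P⁻¹ where J is a Jordan canonical form, so e^{tA} = P · e^{tJ} · P⁻¹, and e^{tJ} can be computed block-by-block.

A has Jordan form
J =
  [6, 1, 0]
  [0, 6, 0]
  [0, 0, 6]
(up to reordering of blocks).

Per-block formulas:
  For a 1×1 block at λ = 6: exp(t · [6]) = [e^(6t)].
  For a 2×2 Jordan block J_2(6): exp(t · J_2(6)) = e^(6t)·(I + t·N), where N is the 2×2 nilpotent shift.

After assembling e^{tJ} and conjugating by P, we get:

e^{tA} =
  [3*t*exp(6*t) + exp(6*t), -t*exp(6*t), 0]
  [9*t*exp(6*t), -3*t*exp(6*t) + exp(6*t), 0]
  [6*t*exp(6*t), -2*t*exp(6*t), exp(6*t)]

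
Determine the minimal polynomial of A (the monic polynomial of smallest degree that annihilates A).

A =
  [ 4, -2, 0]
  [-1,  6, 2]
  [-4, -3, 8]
x^3 - 18*x^2 + 108*x - 216

The characteristic polynomial is χ_A(x) = (x - 6)^3, so the eigenvalues are known. The minimal polynomial is
  m_A(x) = Π_λ (x − λ)^{k_λ}
where k_λ is the size of the *largest* Jordan block for λ (equivalently, the smallest k with (A − λI)^k v = 0 for every generalised eigenvector v of λ).

  λ = 6: largest Jordan block has size 3, contributing (x − 6)^3

So m_A(x) = (x - 6)^3 = x^3 - 18*x^2 + 108*x - 216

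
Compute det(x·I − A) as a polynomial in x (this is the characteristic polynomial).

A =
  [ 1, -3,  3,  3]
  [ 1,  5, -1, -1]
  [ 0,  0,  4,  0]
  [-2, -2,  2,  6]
x^4 - 16*x^3 + 96*x^2 - 256*x + 256

Expanding det(x·I − A) (e.g. by cofactor expansion or by noting that A is similar to its Jordan form J, which has the same characteristic polynomial as A) gives
  χ_A(x) = x^4 - 16*x^3 + 96*x^2 - 256*x + 256
which factors as (x - 4)^4. The eigenvalues (with algebraic multiplicities) are λ = 4 with multiplicity 4.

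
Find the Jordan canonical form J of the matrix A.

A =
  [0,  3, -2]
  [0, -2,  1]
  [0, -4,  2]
J_3(0)

The characteristic polynomial is
  det(x·I − A) = x^3

Eigenvalues and multiplicities (the geometric multiplicity of λ is n − rank(A − λI), which equals the number of Jordan blocks for λ):
  λ = 0: algebraic multiplicity = 3, geometric multiplicity = 1

Determining the block sizes for each eigenvalue:
  λ = 0: one block (gm = 1), so the single block has size am = 3 → block sizes [3]

Assembling the blocks gives a Jordan form
J =
  [0, 1, 0]
  [0, 0, 1]
  [0, 0, 0]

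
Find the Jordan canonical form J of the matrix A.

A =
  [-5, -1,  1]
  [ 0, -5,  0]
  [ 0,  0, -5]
J_2(-5) ⊕ J_1(-5)

The characteristic polynomial is
  det(x·I − A) = x^3 + 15*x^2 + 75*x + 125 = (x + 5)^3

Eigenvalues and multiplicities (the geometric multiplicity of λ is n − rank(A − λI), which equals the number of Jordan blocks for λ):
  λ = -5: algebraic multiplicity = 3, geometric multiplicity = 2

Determining the block sizes for each eigenvalue:
  λ = -5: 2 blocks summing to 3 forces exactly one block of size 2 and the rest size 1 → block sizes [2, 1]

Assembling the blocks gives a Jordan form
J =
  [-5,  1,  0]
  [ 0, -5,  0]
  [ 0,  0, -5]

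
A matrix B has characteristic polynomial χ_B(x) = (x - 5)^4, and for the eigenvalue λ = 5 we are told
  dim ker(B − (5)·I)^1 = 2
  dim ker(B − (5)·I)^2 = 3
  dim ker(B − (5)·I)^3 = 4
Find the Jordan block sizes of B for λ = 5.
Block sizes for λ = 5: [3, 1]

From the dimensions of kernels of powers, the number of Jordan blocks of size at least j is d_j − d_{j−1} where d_j = dim ker(N^j) (with d_0 = 0). Computing the differences gives [2, 1, 1].
The number of blocks of size exactly k is (#blocks of size ≥ k) − (#blocks of size ≥ k + 1), so the partition is: 1 block(s) of size 1, 1 block(s) of size 3.
In nonincreasing order the block sizes are [3, 1].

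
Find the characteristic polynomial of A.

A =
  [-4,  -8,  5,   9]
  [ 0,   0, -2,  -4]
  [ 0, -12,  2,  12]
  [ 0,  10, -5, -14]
x^4 + 16*x^3 + 96*x^2 + 256*x + 256

Expanding det(x·I − A) (e.g. by cofactor expansion or by noting that A is similar to its Jordan form J, which has the same characteristic polynomial as A) gives
  χ_A(x) = x^4 + 16*x^3 + 96*x^2 + 256*x + 256
which factors as (x + 4)^4. The eigenvalues (with algebraic multiplicities) are λ = -4 with multiplicity 4.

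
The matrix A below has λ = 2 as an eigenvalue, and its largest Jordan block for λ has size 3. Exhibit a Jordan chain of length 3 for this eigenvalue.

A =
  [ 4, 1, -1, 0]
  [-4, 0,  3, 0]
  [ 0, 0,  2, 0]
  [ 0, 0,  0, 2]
A Jordan chain for λ = 2 of length 3:
v_1 = (1, -2, 0, 0)ᵀ
v_2 = (-1, 3, 0, 0)ᵀ
v_3 = (0, 0, 1, 0)ᵀ

Let N = A − (2)·I. We want v_3 with N^3 v_3 = 0 but N^2 v_3 ≠ 0; then v_{j-1} := N · v_j for j = 3, …, 2.

Pick v_3 = (0, 0, 1, 0)ᵀ.
Then v_2 = N · v_3 = (-1, 3, 0, 0)ᵀ.
Then v_1 = N · v_2 = (1, -2, 0, 0)ᵀ.

Sanity check: (A − (2)·I) v_1 = (0, 0, 0, 0)ᵀ = 0. ✓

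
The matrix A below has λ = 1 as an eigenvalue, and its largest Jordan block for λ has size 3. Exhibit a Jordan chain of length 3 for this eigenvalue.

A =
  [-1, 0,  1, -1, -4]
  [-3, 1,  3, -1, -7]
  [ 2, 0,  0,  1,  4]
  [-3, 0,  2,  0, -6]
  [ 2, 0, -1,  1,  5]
A Jordan chain for λ = 1 of length 3:
v_1 = (1, 1, -1, 1, -1)ᵀ
v_2 = (-2, -3, 2, -3, 2)ᵀ
v_3 = (1, 0, 0, 0, 0)ᵀ

Let N = A − (1)·I. We want v_3 with N^3 v_3 = 0 but N^2 v_3 ≠ 0; then v_{j-1} := N · v_j for j = 3, …, 2.

Pick v_3 = (1, 0, 0, 0, 0)ᵀ.
Then v_2 = N · v_3 = (-2, -3, 2, -3, 2)ᵀ.
Then v_1 = N · v_2 = (1, 1, -1, 1, -1)ᵀ.

Sanity check: (A − (1)·I) v_1 = (0, 0, 0, 0, 0)ᵀ = 0. ✓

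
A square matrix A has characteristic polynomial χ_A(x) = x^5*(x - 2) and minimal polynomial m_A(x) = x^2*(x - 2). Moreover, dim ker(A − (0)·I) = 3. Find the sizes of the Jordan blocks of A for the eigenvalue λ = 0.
Block sizes for λ = 0: [2, 2, 1]

Step 1 — from the characteristic polynomial, algebraic multiplicity of λ = 0 is 5. From dim ker(A − (0)·I) = 3, there are exactly 3 Jordan blocks for λ = 0.
Step 2 — from the minimal polynomial, the factor (x − 0)^2 tells us the largest block for λ = 0 has size 2.
Step 3 — with total size 5, 3 blocks, and largest block 2, the block sizes (in nonincreasing order) are [2, 2, 1].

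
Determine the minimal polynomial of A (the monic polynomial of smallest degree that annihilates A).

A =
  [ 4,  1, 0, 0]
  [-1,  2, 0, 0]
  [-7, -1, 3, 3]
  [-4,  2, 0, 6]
x^3 - 12*x^2 + 45*x - 54

The characteristic polynomial is χ_A(x) = (x - 6)*(x - 3)^3, so the eigenvalues are known. The minimal polynomial is
  m_A(x) = Π_λ (x − λ)^{k_λ}
where k_λ is the size of the *largest* Jordan block for λ (equivalently, the smallest k with (A − λI)^k v = 0 for every generalised eigenvector v of λ).

  λ = 3: largest Jordan block has size 2, contributing (x − 3)^2
  λ = 6: largest Jordan block has size 1, contributing (x − 6)

So m_A(x) = (x - 6)*(x - 3)^2 = x^3 - 12*x^2 + 45*x - 54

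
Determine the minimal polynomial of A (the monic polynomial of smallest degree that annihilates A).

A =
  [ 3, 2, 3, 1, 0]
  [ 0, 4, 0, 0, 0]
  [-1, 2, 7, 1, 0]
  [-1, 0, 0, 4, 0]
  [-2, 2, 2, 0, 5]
x^3 - 14*x^2 + 65*x - 100

The characteristic polynomial is χ_A(x) = (x - 5)^3*(x - 4)^2, so the eigenvalues are known. The minimal polynomial is
  m_A(x) = Π_λ (x − λ)^{k_λ}
where k_λ is the size of the *largest* Jordan block for λ (equivalently, the smallest k with (A − λI)^k v = 0 for every generalised eigenvector v of λ).

  λ = 4: largest Jordan block has size 1, contributing (x − 4)
  λ = 5: largest Jordan block has size 2, contributing (x − 5)^2

So m_A(x) = (x - 5)^2*(x - 4) = x^3 - 14*x^2 + 65*x - 100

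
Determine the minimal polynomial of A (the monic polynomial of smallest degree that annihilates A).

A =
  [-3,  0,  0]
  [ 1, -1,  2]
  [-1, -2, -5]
x^2 + 6*x + 9

The characteristic polynomial is χ_A(x) = (x + 3)^3, so the eigenvalues are known. The minimal polynomial is
  m_A(x) = Π_λ (x − λ)^{k_λ}
where k_λ is the size of the *largest* Jordan block for λ (equivalently, the smallest k with (A − λI)^k v = 0 for every generalised eigenvector v of λ).

  λ = -3: largest Jordan block has size 2, contributing (x + 3)^2

So m_A(x) = (x + 3)^2 = x^2 + 6*x + 9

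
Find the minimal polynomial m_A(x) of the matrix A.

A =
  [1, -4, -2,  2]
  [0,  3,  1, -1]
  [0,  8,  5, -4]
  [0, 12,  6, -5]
x^2 - 2*x + 1

The characteristic polynomial is χ_A(x) = (x - 1)^4, so the eigenvalues are known. The minimal polynomial is
  m_A(x) = Π_λ (x − λ)^{k_λ}
where k_λ is the size of the *largest* Jordan block for λ (equivalently, the smallest k with (A − λI)^k v = 0 for every generalised eigenvector v of λ).

  λ = 1: largest Jordan block has size 2, contributing (x − 1)^2

So m_A(x) = (x - 1)^2 = x^2 - 2*x + 1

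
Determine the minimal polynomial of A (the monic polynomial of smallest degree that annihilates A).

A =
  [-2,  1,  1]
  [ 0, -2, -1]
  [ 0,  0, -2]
x^3 + 6*x^2 + 12*x + 8

The characteristic polynomial is χ_A(x) = (x + 2)^3, so the eigenvalues are known. The minimal polynomial is
  m_A(x) = Π_λ (x − λ)^{k_λ}
where k_λ is the size of the *largest* Jordan block for λ (equivalently, the smallest k with (A − λI)^k v = 0 for every generalised eigenvector v of λ).

  λ = -2: largest Jordan block has size 3, contributing (x + 2)^3

So m_A(x) = (x + 2)^3 = x^3 + 6*x^2 + 12*x + 8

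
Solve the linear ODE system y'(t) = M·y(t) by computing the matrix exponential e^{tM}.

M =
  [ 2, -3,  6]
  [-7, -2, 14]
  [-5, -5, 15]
e^{tM} =
  [-3*t*exp(5*t) + exp(5*t), -3*t*exp(5*t), 6*t*exp(5*t)]
  [-7*t*exp(5*t), -7*t*exp(5*t) + exp(5*t), 14*t*exp(5*t)]
  [-5*t*exp(5*t), -5*t*exp(5*t), 10*t*exp(5*t) + exp(5*t)]

Strategy: write M = P · J · P⁻¹ where J is a Jordan canonical form, so e^{tM} = P · e^{tJ} · P⁻¹, and e^{tJ} can be computed block-by-block.

M has Jordan form
J =
  [5, 1, 0]
  [0, 5, 0]
  [0, 0, 5]
(up to reordering of blocks).

Per-block formulas:
  For a 1×1 block at λ = 5: exp(t · [5]) = [e^(5t)].
  For a 2×2 Jordan block J_2(5): exp(t · J_2(5)) = e^(5t)·(I + t·N), where N is the 2×2 nilpotent shift.

After assembling e^{tJ} and conjugating by P, we get:

e^{tM} =
  [-3*t*exp(5*t) + exp(5*t), -3*t*exp(5*t), 6*t*exp(5*t)]
  [-7*t*exp(5*t), -7*t*exp(5*t) + exp(5*t), 14*t*exp(5*t)]
  [-5*t*exp(5*t), -5*t*exp(5*t), 10*t*exp(5*t) + exp(5*t)]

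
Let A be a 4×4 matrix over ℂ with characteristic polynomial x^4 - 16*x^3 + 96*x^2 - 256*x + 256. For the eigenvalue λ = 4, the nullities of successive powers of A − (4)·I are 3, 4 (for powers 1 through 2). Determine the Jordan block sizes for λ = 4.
Block sizes for λ = 4: [2, 1, 1]

From the dimensions of kernels of powers, the number of Jordan blocks of size at least j is d_j − d_{j−1} where d_j = dim ker(N^j) (with d_0 = 0). Computing the differences gives [3, 1].
The number of blocks of size exactly k is (#blocks of size ≥ k) − (#blocks of size ≥ k + 1), so the partition is: 2 block(s) of size 1, 1 block(s) of size 2.
In nonincreasing order the block sizes are [2, 1, 1].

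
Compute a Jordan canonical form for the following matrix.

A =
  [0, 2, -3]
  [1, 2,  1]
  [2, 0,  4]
J_3(2)

The characteristic polynomial is
  det(x·I − A) = x^3 - 6*x^2 + 12*x - 8 = (x - 2)^3

Eigenvalues and multiplicities (the geometric multiplicity of λ is n − rank(A − λI), which equals the number of Jordan blocks for λ):
  λ = 2: algebraic multiplicity = 3, geometric multiplicity = 1

Determining the block sizes for each eigenvalue:
  λ = 2: one block (gm = 1), so the single block has size am = 3 → block sizes [3]

Assembling the blocks gives a Jordan form
J =
  [2, 1, 0]
  [0, 2, 1]
  [0, 0, 2]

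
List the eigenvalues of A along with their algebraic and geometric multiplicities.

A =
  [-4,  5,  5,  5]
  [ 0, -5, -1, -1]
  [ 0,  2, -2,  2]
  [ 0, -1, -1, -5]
λ = -4: alg = 4, geom = 3

Step 1 — factor the characteristic polynomial to read off the algebraic multiplicities:
  χ_A(x) = (x + 4)^4

Step 2 — compute geometric multiplicities via the rank-nullity identity g(λ) = n − rank(A − λI):
  rank(A − (-4)·I) = 1, so dim ker(A − (-4)·I) = n − 1 = 3

Summary:
  λ = -4: algebraic multiplicity = 4, geometric multiplicity = 3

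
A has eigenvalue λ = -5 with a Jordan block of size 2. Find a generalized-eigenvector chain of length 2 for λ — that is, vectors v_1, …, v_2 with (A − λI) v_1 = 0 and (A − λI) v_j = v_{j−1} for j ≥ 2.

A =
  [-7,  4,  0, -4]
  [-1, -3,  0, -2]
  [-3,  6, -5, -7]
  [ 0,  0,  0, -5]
A Jordan chain for λ = -5 of length 2:
v_1 = (-2, -1, -3, 0)ᵀ
v_2 = (1, 0, 0, 0)ᵀ

Let N = A − (-5)·I. We want v_2 with N^2 v_2 = 0 but N^1 v_2 ≠ 0; then v_{j-1} := N · v_j for j = 2, …, 2.

Pick v_2 = (1, 0, 0, 0)ᵀ.
Then v_1 = N · v_2 = (-2, -1, -3, 0)ᵀ.

Sanity check: (A − (-5)·I) v_1 = (0, 0, 0, 0)ᵀ = 0. ✓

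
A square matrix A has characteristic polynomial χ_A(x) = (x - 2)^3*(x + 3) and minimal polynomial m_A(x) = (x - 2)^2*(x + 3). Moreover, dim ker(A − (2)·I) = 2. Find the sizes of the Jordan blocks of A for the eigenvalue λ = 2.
Block sizes for λ = 2: [2, 1]

Step 1 — from the characteristic polynomial, algebraic multiplicity of λ = 2 is 3. From dim ker(A − (2)·I) = 2, there are exactly 2 Jordan blocks for λ = 2.
Step 2 — from the minimal polynomial, the factor (x − 2)^2 tells us the largest block for λ = 2 has size 2.
Step 3 — with total size 3, 2 blocks, and largest block 2, the block sizes (in nonincreasing order) are [2, 1].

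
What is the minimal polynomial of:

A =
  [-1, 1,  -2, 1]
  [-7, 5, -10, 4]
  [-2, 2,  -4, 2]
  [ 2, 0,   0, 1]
x^3 - x^2

The characteristic polynomial is χ_A(x) = x^3*(x - 1), so the eigenvalues are known. The minimal polynomial is
  m_A(x) = Π_λ (x − λ)^{k_λ}
where k_λ is the size of the *largest* Jordan block for λ (equivalently, the smallest k with (A − λI)^k v = 0 for every generalised eigenvector v of λ).

  λ = 0: largest Jordan block has size 2, contributing (x − 0)^2
  λ = 1: largest Jordan block has size 1, contributing (x − 1)

So m_A(x) = x^2*(x - 1) = x^3 - x^2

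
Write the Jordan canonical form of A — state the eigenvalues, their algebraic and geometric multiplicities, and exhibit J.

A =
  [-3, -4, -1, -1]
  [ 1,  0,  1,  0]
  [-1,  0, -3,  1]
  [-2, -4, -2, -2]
J_2(-2) ⊕ J_2(-2)

The characteristic polynomial is
  det(x·I − A) = x^4 + 8*x^3 + 24*x^2 + 32*x + 16 = (x + 2)^4

Eigenvalues and multiplicities (the geometric multiplicity of λ is n − rank(A − λI), which equals the number of Jordan blocks for λ):
  λ = -2: algebraic multiplicity = 4, geometric multiplicity = 2

Determining the block sizes for each eigenvalue:
  λ = -2: with am = 4 and gm = 2, the partition is not yet determined (e.g. several partitions of 4 into 2 parts exist). Let N = A − (-2)·I. Computing rank(N^1) = 2, rank(N^2) = 0; the number of blocks of size ≥ j is rank(N^{j−1}) − rank(N^j), giving [2, 2]. So we have 2 block(s) of size 2 → block sizes [2, 2]

Assembling the blocks gives a Jordan form
J =
  [-2,  1,  0,  0]
  [ 0, -2,  0,  0]
  [ 0,  0, -2,  1]
  [ 0,  0,  0, -2]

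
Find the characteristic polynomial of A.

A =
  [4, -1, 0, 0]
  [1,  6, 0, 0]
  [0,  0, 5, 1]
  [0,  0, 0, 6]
x^4 - 21*x^3 + 165*x^2 - 575*x + 750

Expanding det(x·I − A) (e.g. by cofactor expansion or by noting that A is similar to its Jordan form J, which has the same characteristic polynomial as A) gives
  χ_A(x) = x^4 - 21*x^3 + 165*x^2 - 575*x + 750
which factors as (x - 6)*(x - 5)^3. The eigenvalues (with algebraic multiplicities) are λ = 5 with multiplicity 3, λ = 6 with multiplicity 1.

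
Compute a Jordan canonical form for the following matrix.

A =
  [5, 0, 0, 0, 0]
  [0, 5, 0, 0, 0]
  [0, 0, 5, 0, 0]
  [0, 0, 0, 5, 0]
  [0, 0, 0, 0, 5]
J_1(5) ⊕ J_1(5) ⊕ J_1(5) ⊕ J_1(5) ⊕ J_1(5)

The characteristic polynomial is
  det(x·I − A) = x^5 - 25*x^4 + 250*x^3 - 1250*x^2 + 3125*x - 3125 = (x - 5)^5

Eigenvalues and multiplicities (the geometric multiplicity of λ is n − rank(A − λI), which equals the number of Jordan blocks for λ):
  λ = 5: algebraic multiplicity = 5, geometric multiplicity = 5

Determining the block sizes for each eigenvalue:
  λ = 5: gm = am = 5, so every block has size 1 → block sizes [1, 1, 1, 1, 1]

Assembling the blocks gives a Jordan form
J =
  [5, 0, 0, 0, 0]
  [0, 5, 0, 0, 0]
  [0, 0, 5, 0, 0]
  [0, 0, 0, 5, 0]
  [0, 0, 0, 0, 5]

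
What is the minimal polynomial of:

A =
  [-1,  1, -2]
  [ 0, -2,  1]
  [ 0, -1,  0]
x^3 + 3*x^2 + 3*x + 1

The characteristic polynomial is χ_A(x) = (x + 1)^3, so the eigenvalues are known. The minimal polynomial is
  m_A(x) = Π_λ (x − λ)^{k_λ}
where k_λ is the size of the *largest* Jordan block for λ (equivalently, the smallest k with (A − λI)^k v = 0 for every generalised eigenvector v of λ).

  λ = -1: largest Jordan block has size 3, contributing (x + 1)^3

So m_A(x) = (x + 1)^3 = x^3 + 3*x^2 + 3*x + 1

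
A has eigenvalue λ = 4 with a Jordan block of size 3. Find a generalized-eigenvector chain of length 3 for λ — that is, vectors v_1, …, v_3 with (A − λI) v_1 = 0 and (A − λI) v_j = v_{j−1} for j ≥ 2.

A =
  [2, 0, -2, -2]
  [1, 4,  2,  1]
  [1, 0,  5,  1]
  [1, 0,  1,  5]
A Jordan chain for λ = 4 of length 3:
v_1 = (0, 1, 0, 0)ᵀ
v_2 = (-2, 1, 1, 1)ᵀ
v_3 = (1, 0, 0, 0)ᵀ

Let N = A − (4)·I. We want v_3 with N^3 v_3 = 0 but N^2 v_3 ≠ 0; then v_{j-1} := N · v_j for j = 3, …, 2.

Pick v_3 = (1, 0, 0, 0)ᵀ.
Then v_2 = N · v_3 = (-2, 1, 1, 1)ᵀ.
Then v_1 = N · v_2 = (0, 1, 0, 0)ᵀ.

Sanity check: (A − (4)·I) v_1 = (0, 0, 0, 0)ᵀ = 0. ✓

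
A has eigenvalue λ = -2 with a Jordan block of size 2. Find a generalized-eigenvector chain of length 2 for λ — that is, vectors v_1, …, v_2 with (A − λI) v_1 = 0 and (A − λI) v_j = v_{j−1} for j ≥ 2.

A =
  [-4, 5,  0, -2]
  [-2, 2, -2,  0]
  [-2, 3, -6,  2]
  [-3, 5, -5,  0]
A Jordan chain for λ = -2 of length 2:
v_1 = (-2, -2, -2, -3)ᵀ
v_2 = (1, 0, 0, 0)ᵀ

Let N = A − (-2)·I. We want v_2 with N^2 v_2 = 0 but N^1 v_2 ≠ 0; then v_{j-1} := N · v_j for j = 2, …, 2.

Pick v_2 = (1, 0, 0, 0)ᵀ.
Then v_1 = N · v_2 = (-2, -2, -2, -3)ᵀ.

Sanity check: (A − (-2)·I) v_1 = (0, 0, 0, 0)ᵀ = 0. ✓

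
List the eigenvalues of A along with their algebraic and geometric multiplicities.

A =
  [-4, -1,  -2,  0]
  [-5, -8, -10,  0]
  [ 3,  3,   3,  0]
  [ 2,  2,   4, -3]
λ = -3: alg = 4, geom = 3

Step 1 — factor the characteristic polynomial to read off the algebraic multiplicities:
  χ_A(x) = (x + 3)^4

Step 2 — compute geometric multiplicities via the rank-nullity identity g(λ) = n − rank(A − λI):
  rank(A − (-3)·I) = 1, so dim ker(A − (-3)·I) = n − 1 = 3

Summary:
  λ = -3: algebraic multiplicity = 4, geometric multiplicity = 3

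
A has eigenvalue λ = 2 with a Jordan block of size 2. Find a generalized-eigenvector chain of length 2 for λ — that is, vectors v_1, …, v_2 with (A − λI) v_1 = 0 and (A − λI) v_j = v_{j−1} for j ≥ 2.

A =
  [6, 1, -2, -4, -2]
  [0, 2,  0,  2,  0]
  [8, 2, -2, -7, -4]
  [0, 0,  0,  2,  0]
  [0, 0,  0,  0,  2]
A Jordan chain for λ = 2 of length 2:
v_1 = (4, 0, 8, 0, 0)ᵀ
v_2 = (1, 0, 0, 0, 0)ᵀ

Let N = A − (2)·I. We want v_2 with N^2 v_2 = 0 but N^1 v_2 ≠ 0; then v_{j-1} := N · v_j for j = 2, …, 2.

Pick v_2 = (1, 0, 0, 0, 0)ᵀ.
Then v_1 = N · v_2 = (4, 0, 8, 0, 0)ᵀ.

Sanity check: (A − (2)·I) v_1 = (0, 0, 0, 0, 0)ᵀ = 0. ✓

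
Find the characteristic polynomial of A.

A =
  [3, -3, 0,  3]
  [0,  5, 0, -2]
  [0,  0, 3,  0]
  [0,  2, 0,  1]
x^4 - 12*x^3 + 54*x^2 - 108*x + 81

Expanding det(x·I − A) (e.g. by cofactor expansion or by noting that A is similar to its Jordan form J, which has the same characteristic polynomial as A) gives
  χ_A(x) = x^4 - 12*x^3 + 54*x^2 - 108*x + 81
which factors as (x - 3)^4. The eigenvalues (with algebraic multiplicities) are λ = 3 with multiplicity 4.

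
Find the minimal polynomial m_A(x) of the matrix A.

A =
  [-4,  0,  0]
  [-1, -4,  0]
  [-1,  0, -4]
x^2 + 8*x + 16

The characteristic polynomial is χ_A(x) = (x + 4)^3, so the eigenvalues are known. The minimal polynomial is
  m_A(x) = Π_λ (x − λ)^{k_λ}
where k_λ is the size of the *largest* Jordan block for λ (equivalently, the smallest k with (A − λI)^k v = 0 for every generalised eigenvector v of λ).

  λ = -4: largest Jordan block has size 2, contributing (x + 4)^2

So m_A(x) = (x + 4)^2 = x^2 + 8*x + 16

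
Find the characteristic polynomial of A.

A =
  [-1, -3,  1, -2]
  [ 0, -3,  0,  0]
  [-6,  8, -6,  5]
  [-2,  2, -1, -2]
x^4 + 12*x^3 + 54*x^2 + 108*x + 81

Expanding det(x·I − A) (e.g. by cofactor expansion or by noting that A is similar to its Jordan form J, which has the same characteristic polynomial as A) gives
  χ_A(x) = x^4 + 12*x^3 + 54*x^2 + 108*x + 81
which factors as (x + 3)^4. The eigenvalues (with algebraic multiplicities) are λ = -3 with multiplicity 4.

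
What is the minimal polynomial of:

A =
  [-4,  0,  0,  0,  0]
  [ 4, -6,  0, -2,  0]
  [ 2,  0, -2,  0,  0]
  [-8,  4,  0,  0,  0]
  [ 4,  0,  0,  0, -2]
x^2 + 6*x + 8

The characteristic polynomial is χ_A(x) = (x + 2)^3*(x + 4)^2, so the eigenvalues are known. The minimal polynomial is
  m_A(x) = Π_λ (x − λ)^{k_λ}
where k_λ is the size of the *largest* Jordan block for λ (equivalently, the smallest k with (A − λI)^k v = 0 for every generalised eigenvector v of λ).

  λ = -4: largest Jordan block has size 1, contributing (x + 4)
  λ = -2: largest Jordan block has size 1, contributing (x + 2)

So m_A(x) = (x + 2)*(x + 4) = x^2 + 6*x + 8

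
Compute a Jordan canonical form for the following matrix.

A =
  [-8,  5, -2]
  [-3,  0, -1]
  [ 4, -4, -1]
J_3(-3)

The characteristic polynomial is
  det(x·I − A) = x^3 + 9*x^2 + 27*x + 27 = (x + 3)^3

Eigenvalues and multiplicities (the geometric multiplicity of λ is n − rank(A − λI), which equals the number of Jordan blocks for λ):
  λ = -3: algebraic multiplicity = 3, geometric multiplicity = 1

Determining the block sizes for each eigenvalue:
  λ = -3: one block (gm = 1), so the single block has size am = 3 → block sizes [3]

Assembling the blocks gives a Jordan form
J =
  [-3,  1,  0]
  [ 0, -3,  1]
  [ 0,  0, -3]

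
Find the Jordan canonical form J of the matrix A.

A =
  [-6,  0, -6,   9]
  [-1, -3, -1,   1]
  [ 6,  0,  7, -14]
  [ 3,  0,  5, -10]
J_3(-3) ⊕ J_1(-3)

The characteristic polynomial is
  det(x·I − A) = x^4 + 12*x^3 + 54*x^2 + 108*x + 81 = (x + 3)^4

Eigenvalues and multiplicities (the geometric multiplicity of λ is n − rank(A − λI), which equals the number of Jordan blocks for λ):
  λ = -3: algebraic multiplicity = 4, geometric multiplicity = 2

Determining the block sizes for each eigenvalue:
  λ = -3: with am = 4 and gm = 2, the partition is not yet determined (e.g. several partitions of 4 into 2 parts exist). Let N = A − (-3)·I. Computing rank(N^1) = 2, rank(N^2) = 1, rank(N^3) = 0; the number of blocks of size ≥ j is rank(N^{j−1}) − rank(N^j), giving [2, 1, 1]. So we have 1 block(s) of size 3, 1 block(s) of size 1 → block sizes [3, 1]

Assembling the blocks gives a Jordan form
J =
  [-3,  1,  0,  0]
  [ 0, -3,  1,  0]
  [ 0,  0, -3,  0]
  [ 0,  0,  0, -3]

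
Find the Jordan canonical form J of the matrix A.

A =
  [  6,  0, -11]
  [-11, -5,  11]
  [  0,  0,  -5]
J_1(-5) ⊕ J_1(-5) ⊕ J_1(6)

The characteristic polynomial is
  det(x·I − A) = x^3 + 4*x^2 - 35*x - 150 = (x - 6)*(x + 5)^2

Eigenvalues and multiplicities (the geometric multiplicity of λ is n − rank(A − λI), which equals the number of Jordan blocks for λ):
  λ = -5: algebraic multiplicity = 2, geometric multiplicity = 2
  λ = 6: algebraic multiplicity = 1, geometric multiplicity = 1

Determining the block sizes for each eigenvalue:
  λ = -5: gm = am = 2, so every block has size 1 → block sizes [1, 1]
  λ = 6: one block (gm = 1), so the single block has size am = 1 → block sizes [1]

Assembling the blocks gives a Jordan form
J =
  [-5,  0, 0]
  [ 0, -5, 0]
  [ 0,  0, 6]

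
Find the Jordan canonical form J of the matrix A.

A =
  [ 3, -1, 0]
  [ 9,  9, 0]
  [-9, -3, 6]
J_2(6) ⊕ J_1(6)

The characteristic polynomial is
  det(x·I − A) = x^3 - 18*x^2 + 108*x - 216 = (x - 6)^3

Eigenvalues and multiplicities (the geometric multiplicity of λ is n − rank(A − λI), which equals the number of Jordan blocks for λ):
  λ = 6: algebraic multiplicity = 3, geometric multiplicity = 2

Determining the block sizes for each eigenvalue:
  λ = 6: 2 blocks summing to 3 forces exactly one block of size 2 and the rest size 1 → block sizes [2, 1]

Assembling the blocks gives a Jordan form
J =
  [6, 1, 0]
  [0, 6, 0]
  [0, 0, 6]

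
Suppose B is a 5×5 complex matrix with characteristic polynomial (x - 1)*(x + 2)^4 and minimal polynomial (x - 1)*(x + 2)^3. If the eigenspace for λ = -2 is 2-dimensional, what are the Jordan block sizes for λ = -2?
Block sizes for λ = -2: [3, 1]

Step 1 — from the characteristic polynomial, algebraic multiplicity of λ = -2 is 4. From dim ker(B − (-2)·I) = 2, there are exactly 2 Jordan blocks for λ = -2.
Step 2 — from the minimal polynomial, the factor (x + 2)^3 tells us the largest block for λ = -2 has size 3.
Step 3 — with total size 4, 2 blocks, and largest block 3, the block sizes (in nonincreasing order) are [3, 1].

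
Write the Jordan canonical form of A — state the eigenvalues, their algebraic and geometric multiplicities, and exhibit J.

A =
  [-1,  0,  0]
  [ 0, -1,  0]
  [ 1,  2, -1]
J_2(-1) ⊕ J_1(-1)

The characteristic polynomial is
  det(x·I − A) = x^3 + 3*x^2 + 3*x + 1 = (x + 1)^3

Eigenvalues and multiplicities (the geometric multiplicity of λ is n − rank(A − λI), which equals the number of Jordan blocks for λ):
  λ = -1: algebraic multiplicity = 3, geometric multiplicity = 2

Determining the block sizes for each eigenvalue:
  λ = -1: 2 blocks summing to 3 forces exactly one block of size 2 and the rest size 1 → block sizes [2, 1]

Assembling the blocks gives a Jordan form
J =
  [-1,  1,  0]
  [ 0, -1,  0]
  [ 0,  0, -1]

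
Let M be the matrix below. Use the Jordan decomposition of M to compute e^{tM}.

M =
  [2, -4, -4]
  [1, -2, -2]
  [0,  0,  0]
e^{tM} =
  [2*t + 1, -4*t, -4*t]
  [t, 1 - 2*t, -2*t]
  [0, 0, 1]

Strategy: write M = P · J · P⁻¹ where J is a Jordan canonical form, so e^{tM} = P · e^{tJ} · P⁻¹, and e^{tJ} can be computed block-by-block.

M has Jordan form
J =
  [0, 1, 0]
  [0, 0, 0]
  [0, 0, 0]
(up to reordering of blocks).

Per-block formulas:
  For a 1×1 block at λ = 0: exp(t · [0]) = [e^(0t)].
  For a 2×2 Jordan block J_2(0): exp(t · J_2(0)) = e^(0t)·(I + t·N), where N is the 2×2 nilpotent shift.

After assembling e^{tJ} and conjugating by P, we get:

e^{tM} =
  [2*t + 1, -4*t, -4*t]
  [t, 1 - 2*t, -2*t]
  [0, 0, 1]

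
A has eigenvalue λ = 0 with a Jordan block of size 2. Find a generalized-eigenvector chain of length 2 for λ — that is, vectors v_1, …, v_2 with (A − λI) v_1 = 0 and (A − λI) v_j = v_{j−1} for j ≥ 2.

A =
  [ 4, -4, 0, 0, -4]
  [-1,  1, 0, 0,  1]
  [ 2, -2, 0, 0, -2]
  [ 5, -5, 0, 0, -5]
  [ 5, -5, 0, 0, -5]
A Jordan chain for λ = 0 of length 2:
v_1 = (4, -1, 2, 5, 5)ᵀ
v_2 = (1, 0, 0, 0, 0)ᵀ

Let N = A − (0)·I. We want v_2 with N^2 v_2 = 0 but N^1 v_2 ≠ 0; then v_{j-1} := N · v_j for j = 2, …, 2.

Pick v_2 = (1, 0, 0, 0, 0)ᵀ.
Then v_1 = N · v_2 = (4, -1, 2, 5, 5)ᵀ.

Sanity check: (A − (0)·I) v_1 = (0, 0, 0, 0, 0)ᵀ = 0. ✓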